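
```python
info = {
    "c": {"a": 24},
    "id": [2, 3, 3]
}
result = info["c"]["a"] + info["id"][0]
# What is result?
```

Answer: 26

Derivation:
Trace (tracking result):
info = {'c': {'a': 24}, 'id': [2, 3, 3]}  # -> info = {'c': {'a': 24}, 'id': [2, 3, 3]}
result = info['c']['a'] + info['id'][0]  # -> result = 26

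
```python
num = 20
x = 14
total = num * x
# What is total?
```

Answer: 280

Derivation:
Trace (tracking total):
num = 20  # -> num = 20
x = 14  # -> x = 14
total = num * x  # -> total = 280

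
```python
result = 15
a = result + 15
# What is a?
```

Trace (tracking a):
result = 15  # -> result = 15
a = result + 15  # -> a = 30

Answer: 30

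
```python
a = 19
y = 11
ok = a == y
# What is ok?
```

Answer: False

Derivation:
Trace (tracking ok):
a = 19  # -> a = 19
y = 11  # -> y = 11
ok = a == y  # -> ok = False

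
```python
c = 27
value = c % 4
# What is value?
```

Trace (tracking value):
c = 27  # -> c = 27
value = c % 4  # -> value = 3

Answer: 3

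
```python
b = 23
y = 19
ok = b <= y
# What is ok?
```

Trace (tracking ok):
b = 23  # -> b = 23
y = 19  # -> y = 19
ok = b <= y  # -> ok = False

Answer: False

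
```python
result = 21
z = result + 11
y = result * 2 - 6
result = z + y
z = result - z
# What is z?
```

Answer: 36

Derivation:
Trace (tracking z):
result = 21  # -> result = 21
z = result + 11  # -> z = 32
y = result * 2 - 6  # -> y = 36
result = z + y  # -> result = 68
z = result - z  # -> z = 36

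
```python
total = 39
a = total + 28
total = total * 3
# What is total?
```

Trace (tracking total):
total = 39  # -> total = 39
a = total + 28  # -> a = 67
total = total * 3  # -> total = 117

Answer: 117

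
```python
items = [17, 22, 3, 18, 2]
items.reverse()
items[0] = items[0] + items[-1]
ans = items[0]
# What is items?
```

Answer: [19, 18, 3, 22, 17]

Derivation:
Trace (tracking items):
items = [17, 22, 3, 18, 2]  # -> items = [17, 22, 3, 18, 2]
items.reverse()  # -> items = [2, 18, 3, 22, 17]
items[0] = items[0] + items[-1]  # -> items = [19, 18, 3, 22, 17]
ans = items[0]  # -> ans = 19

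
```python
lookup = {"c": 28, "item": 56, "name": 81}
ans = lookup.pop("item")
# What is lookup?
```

Answer: {'c': 28, 'name': 81}

Derivation:
Trace (tracking lookup):
lookup = {'c': 28, 'item': 56, 'name': 81}  # -> lookup = {'c': 28, 'item': 56, 'name': 81}
ans = lookup.pop('item')  # -> ans = 56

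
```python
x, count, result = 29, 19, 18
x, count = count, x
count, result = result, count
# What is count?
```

Trace (tracking count):
x, count, result = (29, 19, 18)  # -> x = 29, count = 19, result = 18
x, count = (count, x)  # -> x = 19, count = 29
count, result = (result, count)  # -> count = 18, result = 29

Answer: 18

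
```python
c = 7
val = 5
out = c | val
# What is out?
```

Trace (tracking out):
c = 7  # -> c = 7
val = 5  # -> val = 5
out = c | val  # -> out = 7

Answer: 7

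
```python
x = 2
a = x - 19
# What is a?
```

Trace (tracking a):
x = 2  # -> x = 2
a = x - 19  # -> a = -17

Answer: -17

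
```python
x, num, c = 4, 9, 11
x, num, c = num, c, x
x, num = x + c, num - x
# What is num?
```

Answer: 2

Derivation:
Trace (tracking num):
x, num, c = (4, 9, 11)  # -> x = 4, num = 9, c = 11
x, num, c = (num, c, x)  # -> x = 9, num = 11, c = 4
x, num = (x + c, num - x)  # -> x = 13, num = 2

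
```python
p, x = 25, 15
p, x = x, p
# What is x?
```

Trace (tracking x):
p, x = (25, 15)  # -> p = 25, x = 15
p, x = (x, p)  # -> p = 15, x = 25

Answer: 25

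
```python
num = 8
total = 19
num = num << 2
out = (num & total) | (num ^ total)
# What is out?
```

Answer: 51

Derivation:
Trace (tracking out):
num = 8  # -> num = 8
total = 19  # -> total = 19
num = num << 2  # -> num = 32
out = num & total | num ^ total  # -> out = 51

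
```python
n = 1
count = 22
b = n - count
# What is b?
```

Answer: -21

Derivation:
Trace (tracking b):
n = 1  # -> n = 1
count = 22  # -> count = 22
b = n - count  # -> b = -21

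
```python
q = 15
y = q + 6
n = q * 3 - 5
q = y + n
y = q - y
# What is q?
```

Answer: 61

Derivation:
Trace (tracking q):
q = 15  # -> q = 15
y = q + 6  # -> y = 21
n = q * 3 - 5  # -> n = 40
q = y + n  # -> q = 61
y = q - y  # -> y = 40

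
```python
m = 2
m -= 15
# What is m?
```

Answer: -13

Derivation:
Trace (tracking m):
m = 2  # -> m = 2
m -= 15  # -> m = -13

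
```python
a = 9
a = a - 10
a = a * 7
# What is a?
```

Trace (tracking a):
a = 9  # -> a = 9
a = a - 10  # -> a = -1
a = a * 7  # -> a = -7

Answer: -7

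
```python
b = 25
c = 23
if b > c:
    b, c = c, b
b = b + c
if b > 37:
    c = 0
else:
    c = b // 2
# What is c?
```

Trace (tracking c):
b = 25  # -> b = 25
c = 23  # -> c = 23
if b > c:  # condition is True
    b, c = (c, b)  # -> b = 23, c = 25
b = b + c  # -> b = 48
if b > 37:  # condition is True
    c = 0  # -> c = 0

Answer: 0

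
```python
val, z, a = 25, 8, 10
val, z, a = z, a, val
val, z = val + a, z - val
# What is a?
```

Trace (tracking a):
val, z, a = (25, 8, 10)  # -> val = 25, z = 8, a = 10
val, z, a = (z, a, val)  # -> val = 8, z = 10, a = 25
val, z = (val + a, z - val)  # -> val = 33, z = 2

Answer: 25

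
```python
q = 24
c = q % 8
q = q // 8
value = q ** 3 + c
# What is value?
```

Trace (tracking value):
q = 24  # -> q = 24
c = q % 8  # -> c = 0
q = q // 8  # -> q = 3
value = q ** 3 + c  # -> value = 27

Answer: 27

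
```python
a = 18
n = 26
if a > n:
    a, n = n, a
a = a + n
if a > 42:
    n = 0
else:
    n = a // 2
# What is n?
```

Answer: 0

Derivation:
Trace (tracking n):
a = 18  # -> a = 18
n = 26  # -> n = 26
if a > n:  # condition is False
a = a + n  # -> a = 44
if a > 42:  # condition is True
    n = 0  # -> n = 0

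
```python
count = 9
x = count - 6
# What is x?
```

Answer: 3

Derivation:
Trace (tracking x):
count = 9  # -> count = 9
x = count - 6  # -> x = 3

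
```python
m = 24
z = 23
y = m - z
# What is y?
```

Answer: 1

Derivation:
Trace (tracking y):
m = 24  # -> m = 24
z = 23  # -> z = 23
y = m - z  # -> y = 1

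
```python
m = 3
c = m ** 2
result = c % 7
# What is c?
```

Answer: 9

Derivation:
Trace (tracking c):
m = 3  # -> m = 3
c = m ** 2  # -> c = 9
result = c % 7  # -> result = 2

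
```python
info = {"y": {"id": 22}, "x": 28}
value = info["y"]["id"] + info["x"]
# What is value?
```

Answer: 50

Derivation:
Trace (tracking value):
info = {'y': {'id': 22}, 'x': 28}  # -> info = {'y': {'id': 22}, 'x': 28}
value = info['y']['id'] + info['x']  # -> value = 50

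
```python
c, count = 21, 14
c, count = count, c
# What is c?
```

Trace (tracking c):
c, count = (21, 14)  # -> c = 21, count = 14
c, count = (count, c)  # -> c = 14, count = 21

Answer: 14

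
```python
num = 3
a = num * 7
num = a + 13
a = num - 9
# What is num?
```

Answer: 34

Derivation:
Trace (tracking num):
num = 3  # -> num = 3
a = num * 7  # -> a = 21
num = a + 13  # -> num = 34
a = num - 9  # -> a = 25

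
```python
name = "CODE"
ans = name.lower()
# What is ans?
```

Trace (tracking ans):
name = 'CODE'  # -> name = 'CODE'
ans = name.lower()  # -> ans = 'code'

Answer: 'code'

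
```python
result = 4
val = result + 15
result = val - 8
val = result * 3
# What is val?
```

Answer: 33

Derivation:
Trace (tracking val):
result = 4  # -> result = 4
val = result + 15  # -> val = 19
result = val - 8  # -> result = 11
val = result * 3  # -> val = 33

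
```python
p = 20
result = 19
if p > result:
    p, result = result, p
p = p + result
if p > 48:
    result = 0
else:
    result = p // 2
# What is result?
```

Answer: 19

Derivation:
Trace (tracking result):
p = 20  # -> p = 20
result = 19  # -> result = 19
if p > result:  # condition is True
    p, result = (result, p)  # -> p = 19, result = 20
p = p + result  # -> p = 39
if p > 48:  # condition is False
else:
    result = p // 2  # -> result = 19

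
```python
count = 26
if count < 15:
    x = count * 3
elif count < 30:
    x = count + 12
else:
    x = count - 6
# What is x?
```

Answer: 38

Derivation:
Trace (tracking x):
count = 26  # -> count = 26
if count < 15:  # condition is False
elif count < 30:  # condition is True
    x = count + 12  # -> x = 38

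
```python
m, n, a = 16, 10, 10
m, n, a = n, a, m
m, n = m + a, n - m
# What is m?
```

Trace (tracking m):
m, n, a = (16, 10, 10)  # -> m = 16, n = 10, a = 10
m, n, a = (n, a, m)  # -> m = 10, n = 10, a = 16
m, n = (m + a, n - m)  # -> m = 26, n = 0

Answer: 26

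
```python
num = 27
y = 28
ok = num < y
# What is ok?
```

Answer: True

Derivation:
Trace (tracking ok):
num = 27  # -> num = 27
y = 28  # -> y = 28
ok = num < y  # -> ok = True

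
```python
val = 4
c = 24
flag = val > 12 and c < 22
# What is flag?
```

Answer: False

Derivation:
Trace (tracking flag):
val = 4  # -> val = 4
c = 24  # -> c = 24
flag = val > 12 and c < 22  # -> flag = False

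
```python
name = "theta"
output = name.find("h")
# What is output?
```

Trace (tracking output):
name = 'theta'  # -> name = 'theta'
output = name.find('h')  # -> output = 1

Answer: 1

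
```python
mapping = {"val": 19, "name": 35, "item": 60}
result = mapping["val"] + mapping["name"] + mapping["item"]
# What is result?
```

Trace (tracking result):
mapping = {'val': 19, 'name': 35, 'item': 60}  # -> mapping = {'val': 19, 'name': 35, 'item': 60}
result = mapping['val'] + mapping['name'] + mapping['item']  # -> result = 114

Answer: 114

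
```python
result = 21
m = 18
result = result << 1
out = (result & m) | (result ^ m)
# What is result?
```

Answer: 42

Derivation:
Trace (tracking result):
result = 21  # -> result = 21
m = 18  # -> m = 18
result = result << 1  # -> result = 42
out = result & m | result ^ m  # -> out = 58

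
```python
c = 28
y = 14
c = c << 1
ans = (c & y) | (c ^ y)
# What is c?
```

Trace (tracking c):
c = 28  # -> c = 28
y = 14  # -> y = 14
c = c << 1  # -> c = 56
ans = c & y | c ^ y  # -> ans = 62

Answer: 56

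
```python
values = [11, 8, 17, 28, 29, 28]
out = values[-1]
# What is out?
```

Trace (tracking out):
values = [11, 8, 17, 28, 29, 28]  # -> values = [11, 8, 17, 28, 29, 28]
out = values[-1]  # -> out = 28

Answer: 28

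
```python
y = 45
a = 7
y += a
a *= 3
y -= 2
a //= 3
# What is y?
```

Trace (tracking y):
y = 45  # -> y = 45
a = 7  # -> a = 7
y += a  # -> y = 52
a *= 3  # -> a = 21
y -= 2  # -> y = 50
a //= 3  # -> a = 7

Answer: 50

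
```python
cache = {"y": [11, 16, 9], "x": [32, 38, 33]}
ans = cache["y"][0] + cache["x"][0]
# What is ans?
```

Answer: 43

Derivation:
Trace (tracking ans):
cache = {'y': [11, 16, 9], 'x': [32, 38, 33]}  # -> cache = {'y': [11, 16, 9], 'x': [32, 38, 33]}
ans = cache['y'][0] + cache['x'][0]  # -> ans = 43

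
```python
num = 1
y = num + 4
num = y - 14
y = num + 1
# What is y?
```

Trace (tracking y):
num = 1  # -> num = 1
y = num + 4  # -> y = 5
num = y - 14  # -> num = -9
y = num + 1  # -> y = -8

Answer: -8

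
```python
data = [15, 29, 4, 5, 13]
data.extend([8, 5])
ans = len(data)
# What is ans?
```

Answer: 7

Derivation:
Trace (tracking ans):
data = [15, 29, 4, 5, 13]  # -> data = [15, 29, 4, 5, 13]
data.extend([8, 5])  # -> data = [15, 29, 4, 5, 13, 8, 5]
ans = len(data)  # -> ans = 7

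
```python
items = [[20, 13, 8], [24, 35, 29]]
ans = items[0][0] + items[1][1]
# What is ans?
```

Answer: 55

Derivation:
Trace (tracking ans):
items = [[20, 13, 8], [24, 35, 29]]  # -> items = [[20, 13, 8], [24, 35, 29]]
ans = items[0][0] + items[1][1]  # -> ans = 55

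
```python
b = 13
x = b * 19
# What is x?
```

Answer: 247

Derivation:
Trace (tracking x):
b = 13  # -> b = 13
x = b * 19  # -> x = 247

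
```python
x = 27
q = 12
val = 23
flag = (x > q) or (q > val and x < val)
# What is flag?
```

Answer: True

Derivation:
Trace (tracking flag):
x = 27  # -> x = 27
q = 12  # -> q = 12
val = 23  # -> val = 23
flag = x > q or (q > val and x < val)  # -> flag = True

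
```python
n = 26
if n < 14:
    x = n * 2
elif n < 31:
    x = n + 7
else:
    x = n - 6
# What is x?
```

Answer: 33

Derivation:
Trace (tracking x):
n = 26  # -> n = 26
if n < 14:  # condition is False
elif n < 31:  # condition is True
    x = n + 7  # -> x = 33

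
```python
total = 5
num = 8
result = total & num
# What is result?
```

Trace (tracking result):
total = 5  # -> total = 5
num = 8  # -> num = 8
result = total & num  # -> result = 0

Answer: 0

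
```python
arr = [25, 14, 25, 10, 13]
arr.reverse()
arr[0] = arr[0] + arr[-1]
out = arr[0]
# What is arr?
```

Trace (tracking arr):
arr = [25, 14, 25, 10, 13]  # -> arr = [25, 14, 25, 10, 13]
arr.reverse()  # -> arr = [13, 10, 25, 14, 25]
arr[0] = arr[0] + arr[-1]  # -> arr = [38, 10, 25, 14, 25]
out = arr[0]  # -> out = 38

Answer: [38, 10, 25, 14, 25]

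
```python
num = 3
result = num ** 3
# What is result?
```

Answer: 27

Derivation:
Trace (tracking result):
num = 3  # -> num = 3
result = num ** 3  # -> result = 27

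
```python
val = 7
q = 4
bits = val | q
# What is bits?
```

Trace (tracking bits):
val = 7  # -> val = 7
q = 4  # -> q = 4
bits = val | q  # -> bits = 7

Answer: 7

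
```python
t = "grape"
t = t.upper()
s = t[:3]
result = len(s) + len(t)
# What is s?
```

Answer: 'GRA'

Derivation:
Trace (tracking s):
t = 'grape'  # -> t = 'grape'
t = t.upper()  # -> t = 'GRAPE'
s = t[:3]  # -> s = 'GRA'
result = len(s) + len(t)  # -> result = 8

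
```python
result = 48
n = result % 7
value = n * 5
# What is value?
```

Trace (tracking value):
result = 48  # -> result = 48
n = result % 7  # -> n = 6
value = n * 5  # -> value = 30

Answer: 30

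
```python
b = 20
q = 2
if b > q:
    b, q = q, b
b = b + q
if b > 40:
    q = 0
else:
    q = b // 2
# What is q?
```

Trace (tracking q):
b = 20  # -> b = 20
q = 2  # -> q = 2
if b > q:  # condition is True
    b, q = (q, b)  # -> b = 2, q = 20
b = b + q  # -> b = 22
if b > 40:  # condition is False
else:
    q = b // 2  # -> q = 11

Answer: 11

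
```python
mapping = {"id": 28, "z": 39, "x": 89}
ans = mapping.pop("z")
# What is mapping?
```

Trace (tracking mapping):
mapping = {'id': 28, 'z': 39, 'x': 89}  # -> mapping = {'id': 28, 'z': 39, 'x': 89}
ans = mapping.pop('z')  # -> ans = 39

Answer: {'id': 28, 'x': 89}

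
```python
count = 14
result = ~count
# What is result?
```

Trace (tracking result):
count = 14  # -> count = 14
result = ~count  # -> result = -15

Answer: -15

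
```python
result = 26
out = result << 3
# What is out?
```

Trace (tracking out):
result = 26  # -> result = 26
out = result << 3  # -> out = 208

Answer: 208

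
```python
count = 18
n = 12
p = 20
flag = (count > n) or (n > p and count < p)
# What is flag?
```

Trace (tracking flag):
count = 18  # -> count = 18
n = 12  # -> n = 12
p = 20  # -> p = 20
flag = count > n or (n > p and count < p)  # -> flag = True

Answer: True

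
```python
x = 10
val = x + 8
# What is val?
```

Trace (tracking val):
x = 10  # -> x = 10
val = x + 8  # -> val = 18

Answer: 18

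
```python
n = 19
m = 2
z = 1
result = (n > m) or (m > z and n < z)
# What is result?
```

Answer: True

Derivation:
Trace (tracking result):
n = 19  # -> n = 19
m = 2  # -> m = 2
z = 1  # -> z = 1
result = n > m or (m > z and n < z)  # -> result = True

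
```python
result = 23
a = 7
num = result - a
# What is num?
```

Trace (tracking num):
result = 23  # -> result = 23
a = 7  # -> a = 7
num = result - a  # -> num = 16

Answer: 16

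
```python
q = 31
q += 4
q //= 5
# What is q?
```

Trace (tracking q):
q = 31  # -> q = 31
q += 4  # -> q = 35
q //= 5  # -> q = 7

Answer: 7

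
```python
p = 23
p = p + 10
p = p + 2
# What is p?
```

Trace (tracking p):
p = 23  # -> p = 23
p = p + 10  # -> p = 33
p = p + 2  # -> p = 35

Answer: 35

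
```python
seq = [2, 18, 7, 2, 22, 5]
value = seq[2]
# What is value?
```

Answer: 7

Derivation:
Trace (tracking value):
seq = [2, 18, 7, 2, 22, 5]  # -> seq = [2, 18, 7, 2, 22, 5]
value = seq[2]  # -> value = 7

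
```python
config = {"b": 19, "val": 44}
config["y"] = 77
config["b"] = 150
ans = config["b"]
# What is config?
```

Answer: {'b': 150, 'val': 44, 'y': 77}

Derivation:
Trace (tracking config):
config = {'b': 19, 'val': 44}  # -> config = {'b': 19, 'val': 44}
config['y'] = 77  # -> config = {'b': 19, 'val': 44, 'y': 77}
config['b'] = 150  # -> config = {'b': 150, 'val': 44, 'y': 77}
ans = config['b']  # -> ans = 150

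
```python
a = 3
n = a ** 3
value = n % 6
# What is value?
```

Trace (tracking value):
a = 3  # -> a = 3
n = a ** 3  # -> n = 27
value = n % 6  # -> value = 3

Answer: 3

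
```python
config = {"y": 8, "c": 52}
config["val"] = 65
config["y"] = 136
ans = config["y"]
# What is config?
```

Trace (tracking config):
config = {'y': 8, 'c': 52}  # -> config = {'y': 8, 'c': 52}
config['val'] = 65  # -> config = {'y': 8, 'c': 52, 'val': 65}
config['y'] = 136  # -> config = {'y': 136, 'c': 52, 'val': 65}
ans = config['y']  # -> ans = 136

Answer: {'y': 136, 'c': 52, 'val': 65}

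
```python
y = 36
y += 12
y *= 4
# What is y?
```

Trace (tracking y):
y = 36  # -> y = 36
y += 12  # -> y = 48
y *= 4  # -> y = 192

Answer: 192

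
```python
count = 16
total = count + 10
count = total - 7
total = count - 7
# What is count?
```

Answer: 19

Derivation:
Trace (tracking count):
count = 16  # -> count = 16
total = count + 10  # -> total = 26
count = total - 7  # -> count = 19
total = count - 7  # -> total = 12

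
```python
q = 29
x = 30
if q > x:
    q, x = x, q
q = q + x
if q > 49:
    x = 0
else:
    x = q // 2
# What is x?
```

Answer: 0

Derivation:
Trace (tracking x):
q = 29  # -> q = 29
x = 30  # -> x = 30
if q > x:  # condition is False
q = q + x  # -> q = 59
if q > 49:  # condition is True
    x = 0  # -> x = 0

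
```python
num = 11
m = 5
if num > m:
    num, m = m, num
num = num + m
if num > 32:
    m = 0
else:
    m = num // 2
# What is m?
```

Answer: 8

Derivation:
Trace (tracking m):
num = 11  # -> num = 11
m = 5  # -> m = 5
if num > m:  # condition is True
    num, m = (m, num)  # -> num = 5, m = 11
num = num + m  # -> num = 16
if num > 32:  # condition is False
else:
    m = num // 2  # -> m = 8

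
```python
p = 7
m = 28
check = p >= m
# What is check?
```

Trace (tracking check):
p = 7  # -> p = 7
m = 28  # -> m = 28
check = p >= m  # -> check = False

Answer: False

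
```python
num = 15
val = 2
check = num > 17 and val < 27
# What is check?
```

Answer: False

Derivation:
Trace (tracking check):
num = 15  # -> num = 15
val = 2  # -> val = 2
check = num > 17 and val < 27  # -> check = False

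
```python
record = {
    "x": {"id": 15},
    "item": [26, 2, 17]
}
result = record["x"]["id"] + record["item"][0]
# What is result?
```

Trace (tracking result):
record = {'x': {'id': 15}, 'item': [26, 2, 17]}  # -> record = {'x': {'id': 15}, 'item': [26, 2, 17]}
result = record['x']['id'] + record['item'][0]  # -> result = 41

Answer: 41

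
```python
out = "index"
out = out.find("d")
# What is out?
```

Trace (tracking out):
out = 'index'  # -> out = 'index'
out = out.find('d')  # -> out = 2

Answer: 2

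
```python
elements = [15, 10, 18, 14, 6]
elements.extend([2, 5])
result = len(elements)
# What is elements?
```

Trace (tracking elements):
elements = [15, 10, 18, 14, 6]  # -> elements = [15, 10, 18, 14, 6]
elements.extend([2, 5])  # -> elements = [15, 10, 18, 14, 6, 2, 5]
result = len(elements)  # -> result = 7

Answer: [15, 10, 18, 14, 6, 2, 5]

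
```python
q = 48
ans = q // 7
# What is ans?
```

Answer: 6

Derivation:
Trace (tracking ans):
q = 48  # -> q = 48
ans = q // 7  # -> ans = 6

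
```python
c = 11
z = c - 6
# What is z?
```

Trace (tracking z):
c = 11  # -> c = 11
z = c - 6  # -> z = 5

Answer: 5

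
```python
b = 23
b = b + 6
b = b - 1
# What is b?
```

Trace (tracking b):
b = 23  # -> b = 23
b = b + 6  # -> b = 29
b = b - 1  # -> b = 28

Answer: 28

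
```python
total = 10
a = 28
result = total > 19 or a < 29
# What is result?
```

Trace (tracking result):
total = 10  # -> total = 10
a = 28  # -> a = 28
result = total > 19 or a < 29  # -> result = True

Answer: True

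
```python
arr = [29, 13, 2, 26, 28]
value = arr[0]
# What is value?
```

Answer: 29

Derivation:
Trace (tracking value):
arr = [29, 13, 2, 26, 28]  # -> arr = [29, 13, 2, 26, 28]
value = arr[0]  # -> value = 29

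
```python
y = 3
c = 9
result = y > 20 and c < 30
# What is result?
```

Answer: False

Derivation:
Trace (tracking result):
y = 3  # -> y = 3
c = 9  # -> c = 9
result = y > 20 and c < 30  # -> result = False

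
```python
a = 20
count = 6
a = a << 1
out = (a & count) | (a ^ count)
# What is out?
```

Trace (tracking out):
a = 20  # -> a = 20
count = 6  # -> count = 6
a = a << 1  # -> a = 40
out = a & count | a ^ count  # -> out = 46

Answer: 46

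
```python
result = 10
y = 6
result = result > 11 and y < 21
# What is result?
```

Answer: False

Derivation:
Trace (tracking result):
result = 10  # -> result = 10
y = 6  # -> y = 6
result = result > 11 and y < 21  # -> result = False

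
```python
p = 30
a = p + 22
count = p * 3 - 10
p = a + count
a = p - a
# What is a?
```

Answer: 80

Derivation:
Trace (tracking a):
p = 30  # -> p = 30
a = p + 22  # -> a = 52
count = p * 3 - 10  # -> count = 80
p = a + count  # -> p = 132
a = p - a  # -> a = 80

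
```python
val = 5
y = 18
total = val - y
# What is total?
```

Answer: -13

Derivation:
Trace (tracking total):
val = 5  # -> val = 5
y = 18  # -> y = 18
total = val - y  # -> total = -13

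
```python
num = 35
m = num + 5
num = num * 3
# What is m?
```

Trace (tracking m):
num = 35  # -> num = 35
m = num + 5  # -> m = 40
num = num * 3  # -> num = 105

Answer: 40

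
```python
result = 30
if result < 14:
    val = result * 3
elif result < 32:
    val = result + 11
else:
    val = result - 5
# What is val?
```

Answer: 41

Derivation:
Trace (tracking val):
result = 30  # -> result = 30
if result < 14:  # condition is False
elif result < 32:  # condition is True
    val = result + 11  # -> val = 41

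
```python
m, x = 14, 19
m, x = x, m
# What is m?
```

Answer: 19

Derivation:
Trace (tracking m):
m, x = (14, 19)  # -> m = 14, x = 19
m, x = (x, m)  # -> m = 19, x = 14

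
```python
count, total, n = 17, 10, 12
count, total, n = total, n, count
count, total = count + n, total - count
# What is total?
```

Answer: 2

Derivation:
Trace (tracking total):
count, total, n = (17, 10, 12)  # -> count = 17, total = 10, n = 12
count, total, n = (total, n, count)  # -> count = 10, total = 12, n = 17
count, total = (count + n, total - count)  # -> count = 27, total = 2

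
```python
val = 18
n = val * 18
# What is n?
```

Answer: 324

Derivation:
Trace (tracking n):
val = 18  # -> val = 18
n = val * 18  # -> n = 324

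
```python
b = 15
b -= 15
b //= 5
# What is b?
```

Answer: 0

Derivation:
Trace (tracking b):
b = 15  # -> b = 15
b -= 15  # -> b = 0
b //= 5  # -> b = 0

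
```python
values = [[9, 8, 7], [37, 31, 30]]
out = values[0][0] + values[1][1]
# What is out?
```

Trace (tracking out):
values = [[9, 8, 7], [37, 31, 30]]  # -> values = [[9, 8, 7], [37, 31, 30]]
out = values[0][0] + values[1][1]  # -> out = 40

Answer: 40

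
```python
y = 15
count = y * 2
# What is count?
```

Trace (tracking count):
y = 15  # -> y = 15
count = y * 2  # -> count = 30

Answer: 30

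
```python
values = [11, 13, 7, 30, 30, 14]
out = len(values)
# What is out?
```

Trace (tracking out):
values = [11, 13, 7, 30, 30, 14]  # -> values = [11, 13, 7, 30, 30, 14]
out = len(values)  # -> out = 6

Answer: 6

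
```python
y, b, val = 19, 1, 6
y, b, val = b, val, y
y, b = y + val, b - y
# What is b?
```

Trace (tracking b):
y, b, val = (19, 1, 6)  # -> y = 19, b = 1, val = 6
y, b, val = (b, val, y)  # -> y = 1, b = 6, val = 19
y, b = (y + val, b - y)  # -> y = 20, b = 5

Answer: 5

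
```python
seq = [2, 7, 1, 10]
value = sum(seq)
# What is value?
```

Trace (tracking value):
seq = [2, 7, 1, 10]  # -> seq = [2, 7, 1, 10]
value = sum(seq)  # -> value = 20

Answer: 20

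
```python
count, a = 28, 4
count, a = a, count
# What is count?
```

Trace (tracking count):
count, a = (28, 4)  # -> count = 28, a = 4
count, a = (a, count)  # -> count = 4, a = 28

Answer: 4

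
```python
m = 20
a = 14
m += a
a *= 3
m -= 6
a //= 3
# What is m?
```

Answer: 28

Derivation:
Trace (tracking m):
m = 20  # -> m = 20
a = 14  # -> a = 14
m += a  # -> m = 34
a *= 3  # -> a = 42
m -= 6  # -> m = 28
a //= 3  # -> a = 14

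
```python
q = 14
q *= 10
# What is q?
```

Trace (tracking q):
q = 14  # -> q = 14
q *= 10  # -> q = 140

Answer: 140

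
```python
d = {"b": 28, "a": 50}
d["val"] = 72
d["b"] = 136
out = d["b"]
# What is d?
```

Trace (tracking d):
d = {'b': 28, 'a': 50}  # -> d = {'b': 28, 'a': 50}
d['val'] = 72  # -> d = {'b': 28, 'a': 50, 'val': 72}
d['b'] = 136  # -> d = {'b': 136, 'a': 50, 'val': 72}
out = d['b']  # -> out = 136

Answer: {'b': 136, 'a': 50, 'val': 72}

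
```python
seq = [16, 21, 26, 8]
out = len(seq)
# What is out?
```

Answer: 4

Derivation:
Trace (tracking out):
seq = [16, 21, 26, 8]  # -> seq = [16, 21, 26, 8]
out = len(seq)  # -> out = 4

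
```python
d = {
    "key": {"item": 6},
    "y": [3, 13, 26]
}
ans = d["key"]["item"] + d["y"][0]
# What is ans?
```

Trace (tracking ans):
d = {'key': {'item': 6}, 'y': [3, 13, 26]}  # -> d = {'key': {'item': 6}, 'y': [3, 13, 26]}
ans = d['key']['item'] + d['y'][0]  # -> ans = 9

Answer: 9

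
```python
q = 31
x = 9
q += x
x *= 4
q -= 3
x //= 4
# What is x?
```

Trace (tracking x):
q = 31  # -> q = 31
x = 9  # -> x = 9
q += x  # -> q = 40
x *= 4  # -> x = 36
q -= 3  # -> q = 37
x //= 4  # -> x = 9

Answer: 9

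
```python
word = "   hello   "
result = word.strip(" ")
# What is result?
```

Answer: 'hello'

Derivation:
Trace (tracking result):
word = '   hello   '  # -> word = '   hello   '
result = word.strip(' ')  # -> result = 'hello'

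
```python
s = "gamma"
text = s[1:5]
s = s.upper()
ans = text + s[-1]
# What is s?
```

Answer: 'GAMMA'

Derivation:
Trace (tracking s):
s = 'gamma'  # -> s = 'gamma'
text = s[1:5]  # -> text = 'amma'
s = s.upper()  # -> s = 'GAMMA'
ans = text + s[-1]  # -> ans = 'ammaA'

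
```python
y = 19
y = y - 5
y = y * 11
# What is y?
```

Answer: 154

Derivation:
Trace (tracking y):
y = 19  # -> y = 19
y = y - 5  # -> y = 14
y = y * 11  # -> y = 154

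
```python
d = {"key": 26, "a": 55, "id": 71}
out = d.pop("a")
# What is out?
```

Answer: 55

Derivation:
Trace (tracking out):
d = {'key': 26, 'a': 55, 'id': 71}  # -> d = {'key': 26, 'a': 55, 'id': 71}
out = d.pop('a')  # -> out = 55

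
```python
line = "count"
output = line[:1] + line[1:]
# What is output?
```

Answer: 'count'

Derivation:
Trace (tracking output):
line = 'count'  # -> line = 'count'
output = line[:1] + line[1:]  # -> output = 'count'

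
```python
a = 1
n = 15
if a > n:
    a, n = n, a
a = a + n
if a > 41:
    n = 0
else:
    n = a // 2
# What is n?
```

Answer: 8

Derivation:
Trace (tracking n):
a = 1  # -> a = 1
n = 15  # -> n = 15
if a > n:  # condition is False
a = a + n  # -> a = 16
if a > 41:  # condition is False
else:
    n = a // 2  # -> n = 8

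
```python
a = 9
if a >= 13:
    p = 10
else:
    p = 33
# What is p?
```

Answer: 33

Derivation:
Trace (tracking p):
a = 9  # -> a = 9
if a >= 13:  # condition is False
else:
    p = 33  # -> p = 33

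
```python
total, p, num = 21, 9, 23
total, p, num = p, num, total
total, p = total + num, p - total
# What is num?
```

Answer: 21

Derivation:
Trace (tracking num):
total, p, num = (21, 9, 23)  # -> total = 21, p = 9, num = 23
total, p, num = (p, num, total)  # -> total = 9, p = 23, num = 21
total, p = (total + num, p - total)  # -> total = 30, p = 14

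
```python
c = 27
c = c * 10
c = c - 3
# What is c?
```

Answer: 267

Derivation:
Trace (tracking c):
c = 27  # -> c = 27
c = c * 10  # -> c = 270
c = c - 3  # -> c = 267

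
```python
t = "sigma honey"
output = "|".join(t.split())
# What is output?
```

Answer: 'sigma|honey'

Derivation:
Trace (tracking output):
t = 'sigma honey'  # -> t = 'sigma honey'
output = '|'.join(t.split())  # -> output = 'sigma|honey'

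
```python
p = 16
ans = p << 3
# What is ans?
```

Trace (tracking ans):
p = 16  # -> p = 16
ans = p << 3  # -> ans = 128

Answer: 128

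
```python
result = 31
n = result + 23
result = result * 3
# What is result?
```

Trace (tracking result):
result = 31  # -> result = 31
n = result + 23  # -> n = 54
result = result * 3  # -> result = 93

Answer: 93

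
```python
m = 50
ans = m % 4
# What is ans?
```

Trace (tracking ans):
m = 50  # -> m = 50
ans = m % 4  # -> ans = 2

Answer: 2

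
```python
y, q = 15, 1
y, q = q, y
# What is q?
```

Trace (tracking q):
y, q = (15, 1)  # -> y = 15, q = 1
y, q = (q, y)  # -> y = 1, q = 15

Answer: 15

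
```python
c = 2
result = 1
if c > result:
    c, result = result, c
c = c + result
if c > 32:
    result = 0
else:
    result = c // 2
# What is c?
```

Trace (tracking c):
c = 2  # -> c = 2
result = 1  # -> result = 1
if c > result:  # condition is True
    c, result = (result, c)  # -> c = 1, result = 2
c = c + result  # -> c = 3
if c > 32:  # condition is False
else:
    result = c // 2  # -> result = 1

Answer: 3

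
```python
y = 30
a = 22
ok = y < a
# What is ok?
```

Trace (tracking ok):
y = 30  # -> y = 30
a = 22  # -> a = 22
ok = y < a  # -> ok = False

Answer: False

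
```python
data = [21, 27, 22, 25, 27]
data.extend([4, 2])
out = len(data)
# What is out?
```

Trace (tracking out):
data = [21, 27, 22, 25, 27]  # -> data = [21, 27, 22, 25, 27]
data.extend([4, 2])  # -> data = [21, 27, 22, 25, 27, 4, 2]
out = len(data)  # -> out = 7

Answer: 7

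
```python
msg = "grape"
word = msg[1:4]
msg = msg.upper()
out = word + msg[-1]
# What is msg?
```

Trace (tracking msg):
msg = 'grape'  # -> msg = 'grape'
word = msg[1:4]  # -> word = 'rap'
msg = msg.upper()  # -> msg = 'GRAPE'
out = word + msg[-1]  # -> out = 'rapE'

Answer: 'GRAPE'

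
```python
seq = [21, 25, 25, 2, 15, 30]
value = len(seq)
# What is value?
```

Trace (tracking value):
seq = [21, 25, 25, 2, 15, 30]  # -> seq = [21, 25, 25, 2, 15, 30]
value = len(seq)  # -> value = 6

Answer: 6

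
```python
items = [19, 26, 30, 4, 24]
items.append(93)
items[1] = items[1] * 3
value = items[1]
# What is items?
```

Trace (tracking items):
items = [19, 26, 30, 4, 24]  # -> items = [19, 26, 30, 4, 24]
items.append(93)  # -> items = [19, 26, 30, 4, 24, 93]
items[1] = items[1] * 3  # -> items = [19, 78, 30, 4, 24, 93]
value = items[1]  # -> value = 78

Answer: [19, 78, 30, 4, 24, 93]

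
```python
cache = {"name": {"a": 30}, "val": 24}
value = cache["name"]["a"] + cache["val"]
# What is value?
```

Answer: 54

Derivation:
Trace (tracking value):
cache = {'name': {'a': 30}, 'val': 24}  # -> cache = {'name': {'a': 30}, 'val': 24}
value = cache['name']['a'] + cache['val']  # -> value = 54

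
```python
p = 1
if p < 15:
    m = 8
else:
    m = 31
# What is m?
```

Answer: 8

Derivation:
Trace (tracking m):
p = 1  # -> p = 1
if p < 15:  # condition is True
    m = 8  # -> m = 8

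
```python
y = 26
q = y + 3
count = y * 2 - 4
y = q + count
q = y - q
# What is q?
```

Trace (tracking q):
y = 26  # -> y = 26
q = y + 3  # -> q = 29
count = y * 2 - 4  # -> count = 48
y = q + count  # -> y = 77
q = y - q  # -> q = 48

Answer: 48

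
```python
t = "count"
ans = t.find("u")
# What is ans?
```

Trace (tracking ans):
t = 'count'  # -> t = 'count'
ans = t.find('u')  # -> ans = 2

Answer: 2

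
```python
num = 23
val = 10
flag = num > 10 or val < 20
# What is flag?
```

Trace (tracking flag):
num = 23  # -> num = 23
val = 10  # -> val = 10
flag = num > 10 or val < 20  # -> flag = True

Answer: True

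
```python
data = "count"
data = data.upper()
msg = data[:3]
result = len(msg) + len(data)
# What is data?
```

Answer: 'COUNT'

Derivation:
Trace (tracking data):
data = 'count'  # -> data = 'count'
data = data.upper()  # -> data = 'COUNT'
msg = data[:3]  # -> msg = 'COU'
result = len(msg) + len(data)  # -> result = 8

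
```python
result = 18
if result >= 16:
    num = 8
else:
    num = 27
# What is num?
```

Answer: 8

Derivation:
Trace (tracking num):
result = 18  # -> result = 18
if result >= 16:  # condition is True
    num = 8  # -> num = 8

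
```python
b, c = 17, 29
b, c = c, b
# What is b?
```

Trace (tracking b):
b, c = (17, 29)  # -> b = 17, c = 29
b, c = (c, b)  # -> b = 29, c = 17

Answer: 29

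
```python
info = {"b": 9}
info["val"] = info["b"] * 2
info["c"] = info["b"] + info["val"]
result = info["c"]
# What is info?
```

Trace (tracking info):
info = {'b': 9}  # -> info = {'b': 9}
info['val'] = info['b'] * 2  # -> info = {'b': 9, 'val': 18}
info['c'] = info['b'] + info['val']  # -> info = {'b': 9, 'val': 18, 'c': 27}
result = info['c']  # -> result = 27

Answer: {'b': 9, 'val': 18, 'c': 27}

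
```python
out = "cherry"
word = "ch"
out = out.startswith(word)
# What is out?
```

Answer: True

Derivation:
Trace (tracking out):
out = 'cherry'  # -> out = 'cherry'
word = 'ch'  # -> word = 'ch'
out = out.startswith(word)  # -> out = True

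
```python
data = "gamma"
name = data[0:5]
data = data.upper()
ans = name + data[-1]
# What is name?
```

Trace (tracking name):
data = 'gamma'  # -> data = 'gamma'
name = data[0:5]  # -> name = 'gamma'
data = data.upper()  # -> data = 'GAMMA'
ans = name + data[-1]  # -> ans = 'gammaA'

Answer: 'gamma'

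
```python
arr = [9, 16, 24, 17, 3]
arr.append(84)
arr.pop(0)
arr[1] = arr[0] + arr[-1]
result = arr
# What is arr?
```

Answer: [16, 100, 17, 3, 84]

Derivation:
Trace (tracking arr):
arr = [9, 16, 24, 17, 3]  # -> arr = [9, 16, 24, 17, 3]
arr.append(84)  # -> arr = [9, 16, 24, 17, 3, 84]
arr.pop(0)  # -> arr = [16, 24, 17, 3, 84]
arr[1] = arr[0] + arr[-1]  # -> arr = [16, 100, 17, 3, 84]
result = arr  # -> result = [16, 100, 17, 3, 84]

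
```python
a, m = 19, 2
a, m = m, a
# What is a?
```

Trace (tracking a):
a, m = (19, 2)  # -> a = 19, m = 2
a, m = (m, a)  # -> a = 2, m = 19

Answer: 2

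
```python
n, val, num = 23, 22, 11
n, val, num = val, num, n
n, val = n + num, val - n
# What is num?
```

Trace (tracking num):
n, val, num = (23, 22, 11)  # -> n = 23, val = 22, num = 11
n, val, num = (val, num, n)  # -> n = 22, val = 11, num = 23
n, val = (n + num, val - n)  # -> n = 45, val = -11

Answer: 23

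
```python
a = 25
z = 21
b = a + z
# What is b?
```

Trace (tracking b):
a = 25  # -> a = 25
z = 21  # -> z = 21
b = a + z  # -> b = 46

Answer: 46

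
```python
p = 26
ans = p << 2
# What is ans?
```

Answer: 104

Derivation:
Trace (tracking ans):
p = 26  # -> p = 26
ans = p << 2  # -> ans = 104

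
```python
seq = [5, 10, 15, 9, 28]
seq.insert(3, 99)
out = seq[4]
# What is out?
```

Answer: 9

Derivation:
Trace (tracking out):
seq = [5, 10, 15, 9, 28]  # -> seq = [5, 10, 15, 9, 28]
seq.insert(3, 99)  # -> seq = [5, 10, 15, 99, 9, 28]
out = seq[4]  # -> out = 9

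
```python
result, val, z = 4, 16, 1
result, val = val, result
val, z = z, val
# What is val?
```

Trace (tracking val):
result, val, z = (4, 16, 1)  # -> result = 4, val = 16, z = 1
result, val = (val, result)  # -> result = 16, val = 4
val, z = (z, val)  # -> val = 1, z = 4

Answer: 1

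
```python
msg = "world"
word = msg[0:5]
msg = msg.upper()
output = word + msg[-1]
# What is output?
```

Trace (tracking output):
msg = 'world'  # -> msg = 'world'
word = msg[0:5]  # -> word = 'world'
msg = msg.upper()  # -> msg = 'WORLD'
output = word + msg[-1]  # -> output = 'worldD'

Answer: 'worldD'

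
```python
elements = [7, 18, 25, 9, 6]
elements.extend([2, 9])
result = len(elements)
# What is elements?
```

Answer: [7, 18, 25, 9, 6, 2, 9]

Derivation:
Trace (tracking elements):
elements = [7, 18, 25, 9, 6]  # -> elements = [7, 18, 25, 9, 6]
elements.extend([2, 9])  # -> elements = [7, 18, 25, 9, 6, 2, 9]
result = len(elements)  # -> result = 7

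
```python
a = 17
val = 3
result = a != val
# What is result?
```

Trace (tracking result):
a = 17  # -> a = 17
val = 3  # -> val = 3
result = a != val  # -> result = True

Answer: True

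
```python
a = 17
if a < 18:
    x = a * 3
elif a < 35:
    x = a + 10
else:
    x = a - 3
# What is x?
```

Answer: 51

Derivation:
Trace (tracking x):
a = 17  # -> a = 17
if a < 18:  # condition is True
    x = a * 3  # -> x = 51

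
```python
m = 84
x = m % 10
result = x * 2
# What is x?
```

Trace (tracking x):
m = 84  # -> m = 84
x = m % 10  # -> x = 4
result = x * 2  # -> result = 8

Answer: 4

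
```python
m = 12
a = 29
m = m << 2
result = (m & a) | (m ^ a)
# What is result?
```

Answer: 61

Derivation:
Trace (tracking result):
m = 12  # -> m = 12
a = 29  # -> a = 29
m = m << 2  # -> m = 48
result = m & a | m ^ a  # -> result = 61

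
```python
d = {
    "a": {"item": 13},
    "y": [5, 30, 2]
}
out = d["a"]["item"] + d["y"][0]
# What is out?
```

Trace (tracking out):
d = {'a': {'item': 13}, 'y': [5, 30, 2]}  # -> d = {'a': {'item': 13}, 'y': [5, 30, 2]}
out = d['a']['item'] + d['y'][0]  # -> out = 18

Answer: 18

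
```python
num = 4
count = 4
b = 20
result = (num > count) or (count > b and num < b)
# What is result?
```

Trace (tracking result):
num = 4  # -> num = 4
count = 4  # -> count = 4
b = 20  # -> b = 20
result = num > count or (count > b and num < b)  # -> result = False

Answer: False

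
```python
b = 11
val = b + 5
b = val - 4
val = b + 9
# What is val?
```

Trace (tracking val):
b = 11  # -> b = 11
val = b + 5  # -> val = 16
b = val - 4  # -> b = 12
val = b + 9  # -> val = 21

Answer: 21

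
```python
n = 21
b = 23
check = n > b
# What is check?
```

Trace (tracking check):
n = 21  # -> n = 21
b = 23  # -> b = 23
check = n > b  # -> check = False

Answer: False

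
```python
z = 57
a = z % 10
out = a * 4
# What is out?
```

Answer: 28

Derivation:
Trace (tracking out):
z = 57  # -> z = 57
a = z % 10  # -> a = 7
out = a * 4  # -> out = 28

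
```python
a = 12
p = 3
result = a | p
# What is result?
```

Trace (tracking result):
a = 12  # -> a = 12
p = 3  # -> p = 3
result = a | p  # -> result = 15

Answer: 15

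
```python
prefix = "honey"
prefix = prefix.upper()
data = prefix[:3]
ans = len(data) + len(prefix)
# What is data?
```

Answer: 'HON'

Derivation:
Trace (tracking data):
prefix = 'honey'  # -> prefix = 'honey'
prefix = prefix.upper()  # -> prefix = 'HONEY'
data = prefix[:3]  # -> data = 'HON'
ans = len(data) + len(prefix)  # -> ans = 8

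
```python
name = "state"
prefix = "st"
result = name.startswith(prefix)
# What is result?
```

Answer: True

Derivation:
Trace (tracking result):
name = 'state'  # -> name = 'state'
prefix = 'st'  # -> prefix = 'st'
result = name.startswith(prefix)  # -> result = True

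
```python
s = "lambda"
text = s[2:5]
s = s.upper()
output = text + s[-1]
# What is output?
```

Trace (tracking output):
s = 'lambda'  # -> s = 'lambda'
text = s[2:5]  # -> text = 'mbd'
s = s.upper()  # -> s = 'LAMBDA'
output = text + s[-1]  # -> output = 'mbdA'

Answer: 'mbdA'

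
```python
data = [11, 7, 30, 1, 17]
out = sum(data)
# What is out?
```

Trace (tracking out):
data = [11, 7, 30, 1, 17]  # -> data = [11, 7, 30, 1, 17]
out = sum(data)  # -> out = 66

Answer: 66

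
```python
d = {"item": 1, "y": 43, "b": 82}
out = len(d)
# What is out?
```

Trace (tracking out):
d = {'item': 1, 'y': 43, 'b': 82}  # -> d = {'item': 1, 'y': 43, 'b': 82}
out = len(d)  # -> out = 3

Answer: 3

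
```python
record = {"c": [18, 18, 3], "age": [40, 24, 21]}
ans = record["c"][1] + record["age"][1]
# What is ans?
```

Trace (tracking ans):
record = {'c': [18, 18, 3], 'age': [40, 24, 21]}  # -> record = {'c': [18, 18, 3], 'age': [40, 24, 21]}
ans = record['c'][1] + record['age'][1]  # -> ans = 42

Answer: 42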